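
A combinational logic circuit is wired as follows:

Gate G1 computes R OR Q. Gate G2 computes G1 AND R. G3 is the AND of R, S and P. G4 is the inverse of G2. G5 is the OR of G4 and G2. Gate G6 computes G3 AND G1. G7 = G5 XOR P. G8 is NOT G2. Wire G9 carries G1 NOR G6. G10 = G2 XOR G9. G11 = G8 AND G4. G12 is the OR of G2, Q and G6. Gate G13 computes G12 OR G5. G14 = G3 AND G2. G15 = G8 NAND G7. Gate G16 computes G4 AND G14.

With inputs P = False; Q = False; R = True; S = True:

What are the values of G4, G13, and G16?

G4 = False; G13 = True; G16 = False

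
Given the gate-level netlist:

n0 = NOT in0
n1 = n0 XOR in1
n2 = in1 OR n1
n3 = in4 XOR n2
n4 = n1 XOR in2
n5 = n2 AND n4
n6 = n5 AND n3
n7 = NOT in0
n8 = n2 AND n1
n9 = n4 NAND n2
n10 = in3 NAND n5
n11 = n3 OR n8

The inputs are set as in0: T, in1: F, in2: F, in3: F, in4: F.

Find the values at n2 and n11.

n0 = NOT in0 = NOT T = F
n1 = n0 XOR in1 = F XOR F = F
n2 = in1 OR n1 = F OR F = F
n3 = in4 XOR n2 = F XOR F = F
n8 = n2 AND n1 = F AND F = F
n11 = n3 OR n8 = F OR F = F

n2 = F; n11 = F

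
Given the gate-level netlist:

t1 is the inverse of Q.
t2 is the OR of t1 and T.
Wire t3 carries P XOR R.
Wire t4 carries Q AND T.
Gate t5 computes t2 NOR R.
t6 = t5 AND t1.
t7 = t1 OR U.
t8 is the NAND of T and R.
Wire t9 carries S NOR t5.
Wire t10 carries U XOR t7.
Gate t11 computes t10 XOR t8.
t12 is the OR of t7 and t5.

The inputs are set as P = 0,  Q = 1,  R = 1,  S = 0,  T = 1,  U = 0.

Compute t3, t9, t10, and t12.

t3 = 1  t9 = 1  t10 = 0  t12 = 0

t1 = NOT Q = NOT 1 = 0
t2 = t1 OR T = 0 OR 1 = 1
t3 = P XOR R = 0 XOR 1 = 1
t5 = t2 NOR R = 1 NOR 1 = 0
t7 = t1 OR U = 0 OR 0 = 0
t9 = S NOR t5 = 0 NOR 0 = 1
t10 = U XOR t7 = 0 XOR 0 = 0
t12 = t7 OR t5 = 0 OR 0 = 0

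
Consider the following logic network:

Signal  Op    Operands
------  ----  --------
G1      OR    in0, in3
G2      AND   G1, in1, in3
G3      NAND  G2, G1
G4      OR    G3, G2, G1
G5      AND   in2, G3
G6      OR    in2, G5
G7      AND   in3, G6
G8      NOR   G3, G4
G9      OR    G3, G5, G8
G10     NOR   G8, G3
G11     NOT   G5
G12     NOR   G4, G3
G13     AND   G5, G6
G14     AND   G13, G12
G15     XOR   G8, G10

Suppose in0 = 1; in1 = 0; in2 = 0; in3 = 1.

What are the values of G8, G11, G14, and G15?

G1 = in0 OR in3 = 1 OR 1 = 1
G2 = G1 AND in1 AND in3 = 1 AND 0 AND 1 = 0
G3 = G2 NAND G1 = 0 NAND 1 = 1
G4 = G3 OR G2 OR G1 = 1 OR 0 OR 1 = 1
G5 = in2 AND G3 = 0 AND 1 = 0
G6 = in2 OR G5 = 0 OR 0 = 0
G8 = G3 NOR G4 = 1 NOR 1 = 0
G10 = G8 NOR G3 = 0 NOR 1 = 0
G11 = NOT G5 = NOT 0 = 1
G12 = G4 NOR G3 = 1 NOR 1 = 0
G13 = G5 AND G6 = 0 AND 0 = 0
G14 = G13 AND G12 = 0 AND 0 = 0
G15 = G8 XOR G10 = 0 XOR 0 = 0

G8 = 0; G11 = 1; G14 = 0; G15 = 0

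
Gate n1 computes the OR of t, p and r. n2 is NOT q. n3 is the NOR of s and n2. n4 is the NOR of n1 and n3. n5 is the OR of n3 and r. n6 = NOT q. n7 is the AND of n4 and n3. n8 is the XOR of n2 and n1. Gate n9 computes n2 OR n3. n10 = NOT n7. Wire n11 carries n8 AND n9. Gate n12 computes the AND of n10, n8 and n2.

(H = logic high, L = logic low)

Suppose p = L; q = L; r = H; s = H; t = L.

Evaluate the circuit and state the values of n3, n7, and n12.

n1 = t OR p OR r = L OR L OR H = H
n2 = NOT q = NOT L = H
n3 = s NOR n2 = H NOR H = L
n4 = n1 NOR n3 = H NOR L = L
n7 = n4 AND n3 = L AND L = L
n8 = n2 XOR n1 = H XOR H = L
n10 = NOT n7 = NOT L = H
n12 = n10 AND n8 AND n2 = H AND L AND H = L

n3 = L  n7 = L  n12 = L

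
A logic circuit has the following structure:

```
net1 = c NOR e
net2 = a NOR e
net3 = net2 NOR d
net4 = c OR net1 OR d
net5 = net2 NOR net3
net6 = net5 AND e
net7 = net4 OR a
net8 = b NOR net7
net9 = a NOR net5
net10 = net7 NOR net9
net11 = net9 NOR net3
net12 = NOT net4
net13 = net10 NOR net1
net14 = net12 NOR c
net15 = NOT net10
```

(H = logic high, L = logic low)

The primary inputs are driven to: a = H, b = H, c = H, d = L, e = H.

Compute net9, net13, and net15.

net9 = L, net13 = H, net15 = H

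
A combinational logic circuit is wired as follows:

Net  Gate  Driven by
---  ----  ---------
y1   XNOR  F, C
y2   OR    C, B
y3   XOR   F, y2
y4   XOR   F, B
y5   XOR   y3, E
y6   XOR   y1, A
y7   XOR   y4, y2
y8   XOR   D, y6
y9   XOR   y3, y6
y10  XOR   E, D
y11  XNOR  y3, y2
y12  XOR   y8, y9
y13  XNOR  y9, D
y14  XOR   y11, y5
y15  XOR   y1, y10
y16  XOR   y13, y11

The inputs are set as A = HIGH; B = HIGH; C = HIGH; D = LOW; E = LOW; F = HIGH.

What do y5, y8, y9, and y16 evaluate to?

y5 = LOW  y8 = LOW  y9 = LOW  y16 = HIGH

y1 = F XNOR C = HIGH XNOR HIGH = HIGH
y2 = C OR B = HIGH OR HIGH = HIGH
y3 = F XOR y2 = HIGH XOR HIGH = LOW
y5 = y3 XOR E = LOW XOR LOW = LOW
y6 = y1 XOR A = HIGH XOR HIGH = LOW
y8 = D XOR y6 = LOW XOR LOW = LOW
y9 = y3 XOR y6 = LOW XOR LOW = LOW
y11 = y3 XNOR y2 = LOW XNOR HIGH = LOW
y13 = y9 XNOR D = LOW XNOR LOW = HIGH
y16 = y13 XOR y11 = HIGH XOR LOW = HIGH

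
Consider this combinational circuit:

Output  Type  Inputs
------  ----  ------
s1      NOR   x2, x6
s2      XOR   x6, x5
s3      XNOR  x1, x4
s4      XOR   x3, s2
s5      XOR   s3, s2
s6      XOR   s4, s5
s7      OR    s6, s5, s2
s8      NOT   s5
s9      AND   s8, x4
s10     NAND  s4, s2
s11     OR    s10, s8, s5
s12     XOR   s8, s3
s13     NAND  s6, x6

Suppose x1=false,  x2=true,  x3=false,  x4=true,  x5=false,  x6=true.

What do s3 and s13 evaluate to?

s2 = x6 XOR x5 = true XOR false = true
s3 = x1 XNOR x4 = false XNOR true = false
s4 = x3 XOR s2 = false XOR true = true
s5 = s3 XOR s2 = false XOR true = true
s6 = s4 XOR s5 = true XOR true = false
s13 = s6 NAND x6 = false NAND true = true

s3 = false, s13 = true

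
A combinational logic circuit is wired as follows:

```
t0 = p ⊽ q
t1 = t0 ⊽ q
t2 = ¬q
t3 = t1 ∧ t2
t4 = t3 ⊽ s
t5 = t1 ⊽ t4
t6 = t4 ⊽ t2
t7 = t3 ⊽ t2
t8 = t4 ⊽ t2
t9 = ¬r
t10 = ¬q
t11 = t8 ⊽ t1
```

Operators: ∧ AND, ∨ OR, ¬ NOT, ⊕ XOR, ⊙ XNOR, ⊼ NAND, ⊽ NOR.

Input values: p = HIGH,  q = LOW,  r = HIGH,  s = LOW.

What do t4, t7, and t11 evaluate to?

t0 = p NOR q = HIGH NOR LOW = LOW
t1 = t0 NOR q = LOW NOR LOW = HIGH
t2 = NOT q = NOT LOW = HIGH
t3 = t1 AND t2 = HIGH AND HIGH = HIGH
t4 = t3 NOR s = HIGH NOR LOW = LOW
t7 = t3 NOR t2 = HIGH NOR HIGH = LOW
t8 = t4 NOR t2 = LOW NOR HIGH = LOW
t11 = t8 NOR t1 = LOW NOR HIGH = LOW

t4 = LOW, t7 = LOW, t11 = LOW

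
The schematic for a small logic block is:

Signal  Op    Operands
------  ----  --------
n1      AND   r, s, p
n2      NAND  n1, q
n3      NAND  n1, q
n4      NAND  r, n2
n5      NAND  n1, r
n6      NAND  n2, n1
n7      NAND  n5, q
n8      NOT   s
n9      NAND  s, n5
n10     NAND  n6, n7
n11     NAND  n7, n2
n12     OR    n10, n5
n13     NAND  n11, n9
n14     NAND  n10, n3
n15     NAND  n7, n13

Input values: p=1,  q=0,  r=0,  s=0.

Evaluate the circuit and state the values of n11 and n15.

n1 = r AND s AND p = 0 AND 0 AND 1 = 0
n2 = n1 NAND q = 0 NAND 0 = 1
n5 = n1 NAND r = 0 NAND 0 = 1
n7 = n5 NAND q = 1 NAND 0 = 1
n9 = s NAND n5 = 0 NAND 1 = 1
n11 = n7 NAND n2 = 1 NAND 1 = 0
n13 = n11 NAND n9 = 0 NAND 1 = 1
n15 = n7 NAND n13 = 1 NAND 1 = 0

n11 = 0; n15 = 0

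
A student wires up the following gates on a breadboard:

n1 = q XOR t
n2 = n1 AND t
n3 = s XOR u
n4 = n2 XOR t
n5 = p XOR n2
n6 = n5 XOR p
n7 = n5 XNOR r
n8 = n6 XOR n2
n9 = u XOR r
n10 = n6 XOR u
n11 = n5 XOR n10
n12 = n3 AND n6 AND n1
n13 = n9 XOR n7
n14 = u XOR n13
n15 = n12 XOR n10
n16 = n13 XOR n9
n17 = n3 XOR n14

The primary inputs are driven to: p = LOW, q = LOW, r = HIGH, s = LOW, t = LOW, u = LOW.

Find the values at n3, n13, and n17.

n1 = q XOR t = LOW XOR LOW = LOW
n2 = n1 AND t = LOW AND LOW = LOW
n3 = s XOR u = LOW XOR LOW = LOW
n5 = p XOR n2 = LOW XOR LOW = LOW
n7 = n5 XNOR r = LOW XNOR HIGH = LOW
n9 = u XOR r = LOW XOR HIGH = HIGH
n13 = n9 XOR n7 = HIGH XOR LOW = HIGH
n14 = u XOR n13 = LOW XOR HIGH = HIGH
n17 = n3 XOR n14 = LOW XOR HIGH = HIGH

n3 = LOW; n13 = HIGH; n17 = HIGH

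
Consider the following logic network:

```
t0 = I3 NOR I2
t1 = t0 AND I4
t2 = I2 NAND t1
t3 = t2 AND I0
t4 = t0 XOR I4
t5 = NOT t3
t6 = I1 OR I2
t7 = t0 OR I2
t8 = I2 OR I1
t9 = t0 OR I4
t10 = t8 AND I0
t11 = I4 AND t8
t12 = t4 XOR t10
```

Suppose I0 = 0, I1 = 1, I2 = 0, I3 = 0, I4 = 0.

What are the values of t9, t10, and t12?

t9 = 1, t10 = 0, t12 = 1

t0 = I3 NOR I2 = 0 NOR 0 = 1
t4 = t0 XOR I4 = 1 XOR 0 = 1
t8 = I2 OR I1 = 0 OR 1 = 1
t9 = t0 OR I4 = 1 OR 0 = 1
t10 = t8 AND I0 = 1 AND 0 = 0
t12 = t4 XOR t10 = 1 XOR 0 = 1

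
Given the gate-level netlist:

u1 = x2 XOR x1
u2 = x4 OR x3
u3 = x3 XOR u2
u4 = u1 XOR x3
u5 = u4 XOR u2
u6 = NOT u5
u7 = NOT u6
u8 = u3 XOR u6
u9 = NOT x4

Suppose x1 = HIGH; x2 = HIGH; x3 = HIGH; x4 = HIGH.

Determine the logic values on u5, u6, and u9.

u1 = x2 XOR x1 = HIGH XOR HIGH = LOW
u2 = x4 OR x3 = HIGH OR HIGH = HIGH
u4 = u1 XOR x3 = LOW XOR HIGH = HIGH
u5 = u4 XOR u2 = HIGH XOR HIGH = LOW
u6 = NOT u5 = NOT LOW = HIGH
u9 = NOT x4 = NOT HIGH = LOW

u5 = LOW, u6 = HIGH, u9 = LOW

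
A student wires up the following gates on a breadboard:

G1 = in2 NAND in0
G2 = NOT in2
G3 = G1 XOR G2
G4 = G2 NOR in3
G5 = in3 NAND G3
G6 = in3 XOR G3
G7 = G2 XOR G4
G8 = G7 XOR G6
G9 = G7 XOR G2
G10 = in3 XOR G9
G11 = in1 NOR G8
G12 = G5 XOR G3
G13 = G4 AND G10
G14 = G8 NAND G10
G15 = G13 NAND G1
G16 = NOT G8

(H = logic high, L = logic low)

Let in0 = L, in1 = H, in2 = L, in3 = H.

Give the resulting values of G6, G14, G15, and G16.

G6 = H  G14 = H  G15 = H  G16 = H

G1 = in2 NAND in0 = L NAND L = H
G2 = NOT in2 = NOT L = H
G3 = G1 XOR G2 = H XOR H = L
G4 = G2 NOR in3 = H NOR H = L
G6 = in3 XOR G3 = H XOR L = H
G7 = G2 XOR G4 = H XOR L = H
G8 = G7 XOR G6 = H XOR H = L
G9 = G7 XOR G2 = H XOR H = L
G10 = in3 XOR G9 = H XOR L = H
G13 = G4 AND G10 = L AND H = L
G14 = G8 NAND G10 = L NAND H = H
G15 = G13 NAND G1 = L NAND H = H
G16 = NOT G8 = NOT L = H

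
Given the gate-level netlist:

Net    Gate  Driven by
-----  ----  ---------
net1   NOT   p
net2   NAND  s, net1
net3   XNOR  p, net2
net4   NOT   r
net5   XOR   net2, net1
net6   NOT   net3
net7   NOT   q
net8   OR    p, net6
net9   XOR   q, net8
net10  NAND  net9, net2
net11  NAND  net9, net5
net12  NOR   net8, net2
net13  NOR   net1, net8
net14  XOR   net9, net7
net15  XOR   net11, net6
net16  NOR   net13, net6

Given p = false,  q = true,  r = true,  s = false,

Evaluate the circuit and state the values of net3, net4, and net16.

net1 = NOT p = NOT false = true
net2 = s NAND net1 = false NAND true = true
net3 = p XNOR net2 = false XNOR true = false
net4 = NOT r = NOT true = false
net6 = NOT net3 = NOT false = true
net8 = p OR net6 = false OR true = true
net13 = net1 NOR net8 = true NOR true = false
net16 = net13 NOR net6 = false NOR true = false

net3 = false  net4 = false  net16 = false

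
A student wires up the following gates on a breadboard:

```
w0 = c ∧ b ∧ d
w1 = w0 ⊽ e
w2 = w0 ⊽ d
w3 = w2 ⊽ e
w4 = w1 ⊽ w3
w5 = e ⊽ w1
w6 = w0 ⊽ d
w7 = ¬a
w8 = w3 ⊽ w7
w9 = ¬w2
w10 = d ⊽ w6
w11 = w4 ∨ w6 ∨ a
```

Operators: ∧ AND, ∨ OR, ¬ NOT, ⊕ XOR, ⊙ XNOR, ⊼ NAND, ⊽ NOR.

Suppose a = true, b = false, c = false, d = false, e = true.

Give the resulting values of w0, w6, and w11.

w0 = c AND b AND d = false AND false AND false = false
w1 = w0 NOR e = false NOR true = false
w2 = w0 NOR d = false NOR false = true
w3 = w2 NOR e = true NOR true = false
w4 = w1 NOR w3 = false NOR false = true
w6 = w0 NOR d = false NOR false = true
w11 = w4 OR w6 OR a = true OR true OR true = true

w0 = false; w6 = true; w11 = true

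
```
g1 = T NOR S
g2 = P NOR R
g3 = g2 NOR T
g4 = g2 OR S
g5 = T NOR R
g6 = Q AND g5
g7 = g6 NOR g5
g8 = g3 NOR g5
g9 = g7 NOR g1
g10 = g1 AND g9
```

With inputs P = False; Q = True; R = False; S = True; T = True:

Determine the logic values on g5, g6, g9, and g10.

g1 = T NOR S = True NOR True = False
g5 = T NOR R = True NOR False = False
g6 = Q AND g5 = True AND False = False
g7 = g6 NOR g5 = False NOR False = True
g9 = g7 NOR g1 = True NOR False = False
g10 = g1 AND g9 = False AND False = False

g5 = False, g6 = False, g9 = False, g10 = False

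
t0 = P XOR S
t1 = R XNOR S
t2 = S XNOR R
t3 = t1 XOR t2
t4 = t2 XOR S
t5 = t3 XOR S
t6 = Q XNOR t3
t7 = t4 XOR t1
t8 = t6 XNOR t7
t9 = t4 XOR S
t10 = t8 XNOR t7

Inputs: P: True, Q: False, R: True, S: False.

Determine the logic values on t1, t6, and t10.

t1 = False, t6 = True, t10 = True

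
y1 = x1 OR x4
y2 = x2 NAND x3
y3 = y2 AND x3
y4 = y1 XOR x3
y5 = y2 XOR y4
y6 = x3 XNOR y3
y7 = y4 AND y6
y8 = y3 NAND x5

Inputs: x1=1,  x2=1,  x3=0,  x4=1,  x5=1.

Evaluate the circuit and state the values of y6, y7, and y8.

y6 = 1, y7 = 1, y8 = 1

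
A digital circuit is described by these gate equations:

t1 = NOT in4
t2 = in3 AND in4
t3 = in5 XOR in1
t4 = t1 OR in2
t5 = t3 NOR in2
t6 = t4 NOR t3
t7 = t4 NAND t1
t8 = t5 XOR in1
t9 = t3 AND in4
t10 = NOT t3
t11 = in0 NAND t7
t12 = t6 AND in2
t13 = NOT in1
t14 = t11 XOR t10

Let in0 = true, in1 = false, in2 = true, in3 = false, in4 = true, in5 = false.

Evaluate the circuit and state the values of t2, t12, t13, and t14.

t1 = NOT in4 = NOT true = false
t2 = in3 AND in4 = false AND true = false
t3 = in5 XOR in1 = false XOR false = false
t4 = t1 OR in2 = false OR true = true
t6 = t4 NOR t3 = true NOR false = false
t7 = t4 NAND t1 = true NAND false = true
t10 = NOT t3 = NOT false = true
t11 = in0 NAND t7 = true NAND true = false
t12 = t6 AND in2 = false AND true = false
t13 = NOT in1 = NOT false = true
t14 = t11 XOR t10 = false XOR true = true

t2 = false, t12 = false, t13 = true, t14 = true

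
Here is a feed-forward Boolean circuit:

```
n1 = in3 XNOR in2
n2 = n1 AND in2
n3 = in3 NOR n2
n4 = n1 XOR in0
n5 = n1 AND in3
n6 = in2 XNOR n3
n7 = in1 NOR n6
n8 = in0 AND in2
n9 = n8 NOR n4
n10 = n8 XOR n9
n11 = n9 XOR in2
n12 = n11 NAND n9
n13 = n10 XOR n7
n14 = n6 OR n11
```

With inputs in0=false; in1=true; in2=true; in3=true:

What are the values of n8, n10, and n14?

n8 = false; n10 = false; n14 = true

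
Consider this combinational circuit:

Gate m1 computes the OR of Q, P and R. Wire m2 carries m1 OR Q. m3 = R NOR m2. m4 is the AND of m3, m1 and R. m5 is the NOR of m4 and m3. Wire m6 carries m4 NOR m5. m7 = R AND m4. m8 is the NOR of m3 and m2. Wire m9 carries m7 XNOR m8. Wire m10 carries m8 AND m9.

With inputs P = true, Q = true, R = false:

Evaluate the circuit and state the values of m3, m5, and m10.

m3 = false, m5 = true, m10 = false

m1 = Q OR P OR R = true OR true OR false = true
m2 = m1 OR Q = true OR true = true
m3 = R NOR m2 = false NOR true = false
m4 = m3 AND m1 AND R = false AND true AND false = false
m5 = m4 NOR m3 = false NOR false = true
m7 = R AND m4 = false AND false = false
m8 = m3 NOR m2 = false NOR true = false
m9 = m7 XNOR m8 = false XNOR false = true
m10 = m8 AND m9 = false AND true = false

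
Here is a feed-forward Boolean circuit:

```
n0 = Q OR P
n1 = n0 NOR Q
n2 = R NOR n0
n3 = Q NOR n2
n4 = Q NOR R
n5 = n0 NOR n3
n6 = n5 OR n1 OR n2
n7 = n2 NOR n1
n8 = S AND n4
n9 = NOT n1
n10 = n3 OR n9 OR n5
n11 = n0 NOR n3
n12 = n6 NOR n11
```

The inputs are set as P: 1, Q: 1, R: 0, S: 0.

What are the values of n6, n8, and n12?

n6 = 0, n8 = 0, n12 = 1

n0 = Q OR P = 1 OR 1 = 1
n1 = n0 NOR Q = 1 NOR 1 = 0
n2 = R NOR n0 = 0 NOR 1 = 0
n3 = Q NOR n2 = 1 NOR 0 = 0
n4 = Q NOR R = 1 NOR 0 = 0
n5 = n0 NOR n3 = 1 NOR 0 = 0
n6 = n5 OR n1 OR n2 = 0 OR 0 OR 0 = 0
n8 = S AND n4 = 0 AND 0 = 0
n11 = n0 NOR n3 = 1 NOR 0 = 0
n12 = n6 NOR n11 = 0 NOR 0 = 1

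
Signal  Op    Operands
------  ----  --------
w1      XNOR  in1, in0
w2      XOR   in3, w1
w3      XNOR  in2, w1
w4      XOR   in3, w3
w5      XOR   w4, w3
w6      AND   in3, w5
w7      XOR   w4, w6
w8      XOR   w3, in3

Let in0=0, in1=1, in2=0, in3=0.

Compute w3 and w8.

w1 = in1 XNOR in0 = 1 XNOR 0 = 0
w3 = in2 XNOR w1 = 0 XNOR 0 = 1
w8 = w3 XOR in3 = 1 XOR 0 = 1

w3 = 1  w8 = 1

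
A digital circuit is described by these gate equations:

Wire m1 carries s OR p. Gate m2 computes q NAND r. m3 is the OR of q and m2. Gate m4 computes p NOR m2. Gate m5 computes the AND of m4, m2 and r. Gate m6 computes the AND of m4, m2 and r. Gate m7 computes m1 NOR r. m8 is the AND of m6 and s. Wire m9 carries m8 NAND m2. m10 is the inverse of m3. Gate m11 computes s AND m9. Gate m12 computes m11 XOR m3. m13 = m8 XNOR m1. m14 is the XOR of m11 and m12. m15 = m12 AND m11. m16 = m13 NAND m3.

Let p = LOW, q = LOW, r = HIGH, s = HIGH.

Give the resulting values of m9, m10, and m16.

m1 = s OR p = HIGH OR LOW = HIGH
m2 = q NAND r = LOW NAND HIGH = HIGH
m3 = q OR m2 = LOW OR HIGH = HIGH
m4 = p NOR m2 = LOW NOR HIGH = LOW
m6 = m4 AND m2 AND r = LOW AND HIGH AND HIGH = LOW
m8 = m6 AND s = LOW AND HIGH = LOW
m9 = m8 NAND m2 = LOW NAND HIGH = HIGH
m10 = NOT m3 = NOT HIGH = LOW
m13 = m8 XNOR m1 = LOW XNOR HIGH = LOW
m16 = m13 NAND m3 = LOW NAND HIGH = HIGH

m9 = HIGH, m10 = LOW, m16 = HIGH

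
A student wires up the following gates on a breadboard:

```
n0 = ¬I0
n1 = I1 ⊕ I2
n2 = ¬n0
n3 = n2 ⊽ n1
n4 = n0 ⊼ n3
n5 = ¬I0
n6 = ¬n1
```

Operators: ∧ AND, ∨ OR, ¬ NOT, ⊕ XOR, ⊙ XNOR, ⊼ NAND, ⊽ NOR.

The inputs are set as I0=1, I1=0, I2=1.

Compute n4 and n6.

n4 = 1; n6 = 0

n0 = NOT I0 = NOT 1 = 0
n1 = I1 XOR I2 = 0 XOR 1 = 1
n2 = NOT n0 = NOT 0 = 1
n3 = n2 NOR n1 = 1 NOR 1 = 0
n4 = n0 NAND n3 = 0 NAND 0 = 1
n6 = NOT n1 = NOT 1 = 0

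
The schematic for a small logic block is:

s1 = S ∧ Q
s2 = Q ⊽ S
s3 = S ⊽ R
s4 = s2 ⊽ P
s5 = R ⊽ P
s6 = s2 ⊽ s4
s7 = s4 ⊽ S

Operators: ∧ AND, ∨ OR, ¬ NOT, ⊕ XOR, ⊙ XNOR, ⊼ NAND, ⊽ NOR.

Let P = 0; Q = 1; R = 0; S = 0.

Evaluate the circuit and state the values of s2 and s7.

s2 = 0, s7 = 0

s2 = Q NOR S = 1 NOR 0 = 0
s4 = s2 NOR P = 0 NOR 0 = 1
s7 = s4 NOR S = 1 NOR 0 = 0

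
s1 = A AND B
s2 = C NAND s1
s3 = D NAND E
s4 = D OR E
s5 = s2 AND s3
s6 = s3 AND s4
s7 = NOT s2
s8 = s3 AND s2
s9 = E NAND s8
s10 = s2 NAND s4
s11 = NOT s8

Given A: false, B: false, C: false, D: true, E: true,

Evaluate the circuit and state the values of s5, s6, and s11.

s1 = A AND B = false AND false = false
s2 = C NAND s1 = false NAND false = true
s3 = D NAND E = true NAND true = false
s4 = D OR E = true OR true = true
s5 = s2 AND s3 = true AND false = false
s6 = s3 AND s4 = false AND true = false
s8 = s3 AND s2 = false AND true = false
s11 = NOT s8 = NOT false = true

s5 = false; s6 = false; s11 = true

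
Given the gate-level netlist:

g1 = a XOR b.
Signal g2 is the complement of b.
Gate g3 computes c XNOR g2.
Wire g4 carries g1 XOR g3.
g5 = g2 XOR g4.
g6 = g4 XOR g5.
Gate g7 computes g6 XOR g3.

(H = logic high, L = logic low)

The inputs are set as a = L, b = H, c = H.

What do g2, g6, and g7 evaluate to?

g1 = a XOR b = L XOR H = H
g2 = NOT b = NOT H = L
g3 = c XNOR g2 = H XNOR L = L
g4 = g1 XOR g3 = H XOR L = H
g5 = g2 XOR g4 = L XOR H = H
g6 = g4 XOR g5 = H XOR H = L
g7 = g6 XOR g3 = L XOR L = L

g2 = L, g6 = L, g7 = L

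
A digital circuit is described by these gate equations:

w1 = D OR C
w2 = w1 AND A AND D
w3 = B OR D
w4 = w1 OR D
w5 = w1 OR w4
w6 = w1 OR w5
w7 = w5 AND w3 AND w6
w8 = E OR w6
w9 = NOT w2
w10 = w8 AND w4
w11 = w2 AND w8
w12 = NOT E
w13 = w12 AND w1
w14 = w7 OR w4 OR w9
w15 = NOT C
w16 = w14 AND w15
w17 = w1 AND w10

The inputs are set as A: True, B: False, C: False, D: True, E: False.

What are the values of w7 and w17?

w7 = True; w17 = True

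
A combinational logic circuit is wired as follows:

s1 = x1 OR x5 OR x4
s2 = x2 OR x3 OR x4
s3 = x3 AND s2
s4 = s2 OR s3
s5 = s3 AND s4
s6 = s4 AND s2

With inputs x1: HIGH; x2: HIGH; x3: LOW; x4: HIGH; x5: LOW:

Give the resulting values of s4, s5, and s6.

s4 = HIGH, s5 = LOW, s6 = HIGH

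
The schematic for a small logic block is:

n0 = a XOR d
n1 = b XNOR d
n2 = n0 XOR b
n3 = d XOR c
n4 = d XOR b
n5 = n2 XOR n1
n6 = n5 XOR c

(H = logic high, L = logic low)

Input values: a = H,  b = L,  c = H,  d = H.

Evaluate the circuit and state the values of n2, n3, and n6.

n0 = a XOR d = H XOR H = L
n1 = b XNOR d = L XNOR H = L
n2 = n0 XOR b = L XOR L = L
n3 = d XOR c = H XOR H = L
n5 = n2 XOR n1 = L XOR L = L
n6 = n5 XOR c = L XOR H = H

n2 = L; n3 = L; n6 = H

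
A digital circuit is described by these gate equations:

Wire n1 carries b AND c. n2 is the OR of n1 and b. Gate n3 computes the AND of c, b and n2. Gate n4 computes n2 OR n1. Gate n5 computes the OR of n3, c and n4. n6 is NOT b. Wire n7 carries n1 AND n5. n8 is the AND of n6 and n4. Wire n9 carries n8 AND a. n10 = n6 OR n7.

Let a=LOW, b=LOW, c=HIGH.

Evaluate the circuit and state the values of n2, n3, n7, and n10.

n1 = b AND c = LOW AND HIGH = LOW
n2 = n1 OR b = LOW OR LOW = LOW
n3 = c AND b AND n2 = HIGH AND LOW AND LOW = LOW
n4 = n2 OR n1 = LOW OR LOW = LOW
n5 = n3 OR c OR n4 = LOW OR HIGH OR LOW = HIGH
n6 = NOT b = NOT LOW = HIGH
n7 = n1 AND n5 = LOW AND HIGH = LOW
n10 = n6 OR n7 = HIGH OR LOW = HIGH

n2 = LOW, n3 = LOW, n7 = LOW, n10 = HIGH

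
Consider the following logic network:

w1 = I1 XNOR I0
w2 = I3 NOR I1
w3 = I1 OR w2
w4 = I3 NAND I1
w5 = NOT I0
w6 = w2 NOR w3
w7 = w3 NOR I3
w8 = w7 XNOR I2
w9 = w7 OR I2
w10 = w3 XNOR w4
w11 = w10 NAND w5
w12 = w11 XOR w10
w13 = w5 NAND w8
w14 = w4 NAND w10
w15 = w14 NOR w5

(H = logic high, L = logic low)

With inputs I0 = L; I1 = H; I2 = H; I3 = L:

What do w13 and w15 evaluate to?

w2 = I3 NOR I1 = L NOR H = L
w3 = I1 OR w2 = H OR L = H
w4 = I3 NAND I1 = L NAND H = H
w5 = NOT I0 = NOT L = H
w7 = w3 NOR I3 = H NOR L = L
w8 = w7 XNOR I2 = L XNOR H = L
w10 = w3 XNOR w4 = H XNOR H = H
w13 = w5 NAND w8 = H NAND L = H
w14 = w4 NAND w10 = H NAND H = L
w15 = w14 NOR w5 = L NOR H = L

w13 = H; w15 = L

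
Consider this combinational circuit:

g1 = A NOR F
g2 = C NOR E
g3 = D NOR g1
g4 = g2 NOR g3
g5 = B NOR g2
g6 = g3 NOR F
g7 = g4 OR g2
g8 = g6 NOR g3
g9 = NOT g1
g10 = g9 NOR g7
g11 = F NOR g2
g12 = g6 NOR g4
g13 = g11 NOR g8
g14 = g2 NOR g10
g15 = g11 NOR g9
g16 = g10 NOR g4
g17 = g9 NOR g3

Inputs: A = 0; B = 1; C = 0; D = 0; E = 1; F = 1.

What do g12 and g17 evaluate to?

g12 = 1, g17 = 0

g1 = A NOR F = 0 NOR 1 = 0
g2 = C NOR E = 0 NOR 1 = 0
g3 = D NOR g1 = 0 NOR 0 = 1
g4 = g2 NOR g3 = 0 NOR 1 = 0
g6 = g3 NOR F = 1 NOR 1 = 0
g9 = NOT g1 = NOT 0 = 1
g12 = g6 NOR g4 = 0 NOR 0 = 1
g17 = g9 NOR g3 = 1 NOR 1 = 0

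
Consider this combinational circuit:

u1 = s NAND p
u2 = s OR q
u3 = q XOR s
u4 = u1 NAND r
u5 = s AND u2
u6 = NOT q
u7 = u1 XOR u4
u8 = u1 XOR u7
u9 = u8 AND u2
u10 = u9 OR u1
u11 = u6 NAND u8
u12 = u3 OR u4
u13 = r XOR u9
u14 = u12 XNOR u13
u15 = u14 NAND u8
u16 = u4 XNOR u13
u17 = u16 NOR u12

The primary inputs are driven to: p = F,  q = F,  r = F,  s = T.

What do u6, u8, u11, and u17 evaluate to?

u6 = T, u8 = T, u11 = F, u17 = F

u1 = s NAND p = T NAND F = T
u2 = s OR q = T OR F = T
u3 = q XOR s = F XOR T = T
u4 = u1 NAND r = T NAND F = T
u6 = NOT q = NOT F = T
u7 = u1 XOR u4 = T XOR T = F
u8 = u1 XOR u7 = T XOR F = T
u9 = u8 AND u2 = T AND T = T
u11 = u6 NAND u8 = T NAND T = F
u12 = u3 OR u4 = T OR T = T
u13 = r XOR u9 = F XOR T = T
u16 = u4 XNOR u13 = T XNOR T = T
u17 = u16 NOR u12 = T NOR T = F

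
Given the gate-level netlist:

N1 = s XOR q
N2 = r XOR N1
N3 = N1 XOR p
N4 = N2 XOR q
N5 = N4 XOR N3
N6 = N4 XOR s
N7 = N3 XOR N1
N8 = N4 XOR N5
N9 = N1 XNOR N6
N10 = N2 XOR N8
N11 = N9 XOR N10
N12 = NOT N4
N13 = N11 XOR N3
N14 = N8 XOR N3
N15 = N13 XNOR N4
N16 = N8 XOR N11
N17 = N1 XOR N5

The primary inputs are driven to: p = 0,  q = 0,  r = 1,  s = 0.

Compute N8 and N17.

N8 = 0  N17 = 1

N1 = s XOR q = 0 XOR 0 = 0
N2 = r XOR N1 = 1 XOR 0 = 1
N3 = N1 XOR p = 0 XOR 0 = 0
N4 = N2 XOR q = 1 XOR 0 = 1
N5 = N4 XOR N3 = 1 XOR 0 = 1
N8 = N4 XOR N5 = 1 XOR 1 = 0
N17 = N1 XOR N5 = 0 XOR 1 = 1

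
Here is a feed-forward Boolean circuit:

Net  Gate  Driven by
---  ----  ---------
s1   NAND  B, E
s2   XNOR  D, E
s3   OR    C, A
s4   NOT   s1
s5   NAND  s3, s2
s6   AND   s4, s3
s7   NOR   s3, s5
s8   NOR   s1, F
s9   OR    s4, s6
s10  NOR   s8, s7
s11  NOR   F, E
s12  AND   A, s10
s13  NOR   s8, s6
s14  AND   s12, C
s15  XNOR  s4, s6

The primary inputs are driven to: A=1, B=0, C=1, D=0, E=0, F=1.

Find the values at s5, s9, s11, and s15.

s5 = 0, s9 = 0, s11 = 0, s15 = 1

s1 = B NAND E = 0 NAND 0 = 1
s2 = D XNOR E = 0 XNOR 0 = 1
s3 = C OR A = 1 OR 1 = 1
s4 = NOT s1 = NOT 1 = 0
s5 = s3 NAND s2 = 1 NAND 1 = 0
s6 = s4 AND s3 = 0 AND 1 = 0
s9 = s4 OR s6 = 0 OR 0 = 0
s11 = F NOR E = 1 NOR 0 = 0
s15 = s4 XNOR s6 = 0 XNOR 0 = 1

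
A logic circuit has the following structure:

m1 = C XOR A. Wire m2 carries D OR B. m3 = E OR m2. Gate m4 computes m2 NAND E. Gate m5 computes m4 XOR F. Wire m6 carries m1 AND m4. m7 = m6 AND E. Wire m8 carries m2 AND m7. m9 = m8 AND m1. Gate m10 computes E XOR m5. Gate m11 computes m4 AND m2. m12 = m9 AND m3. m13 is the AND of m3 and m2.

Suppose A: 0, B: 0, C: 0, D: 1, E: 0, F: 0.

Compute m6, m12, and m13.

m6 = 0, m12 = 0, m13 = 1

m1 = C XOR A = 0 XOR 0 = 0
m2 = D OR B = 1 OR 0 = 1
m3 = E OR m2 = 0 OR 1 = 1
m4 = m2 NAND E = 1 NAND 0 = 1
m6 = m1 AND m4 = 0 AND 1 = 0
m7 = m6 AND E = 0 AND 0 = 0
m8 = m2 AND m7 = 1 AND 0 = 0
m9 = m8 AND m1 = 0 AND 0 = 0
m12 = m9 AND m3 = 0 AND 1 = 0
m13 = m3 AND m2 = 1 AND 1 = 1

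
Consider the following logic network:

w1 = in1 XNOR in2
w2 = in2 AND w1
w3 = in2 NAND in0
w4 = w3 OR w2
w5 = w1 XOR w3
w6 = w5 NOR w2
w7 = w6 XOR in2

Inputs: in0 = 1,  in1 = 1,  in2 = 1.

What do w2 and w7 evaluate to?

w2 = 1, w7 = 1

w1 = in1 XNOR in2 = 1 XNOR 1 = 1
w2 = in2 AND w1 = 1 AND 1 = 1
w3 = in2 NAND in0 = 1 NAND 1 = 0
w5 = w1 XOR w3 = 1 XOR 0 = 1
w6 = w5 NOR w2 = 1 NOR 1 = 0
w7 = w6 XOR in2 = 0 XOR 1 = 1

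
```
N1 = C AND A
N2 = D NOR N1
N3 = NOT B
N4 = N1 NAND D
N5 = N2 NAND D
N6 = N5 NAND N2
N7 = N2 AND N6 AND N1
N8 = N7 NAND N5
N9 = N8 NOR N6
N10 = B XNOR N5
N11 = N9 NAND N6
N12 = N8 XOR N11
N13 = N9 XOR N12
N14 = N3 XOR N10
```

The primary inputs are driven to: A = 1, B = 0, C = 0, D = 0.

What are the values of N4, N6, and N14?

N4 = 1; N6 = 0; N14 = 1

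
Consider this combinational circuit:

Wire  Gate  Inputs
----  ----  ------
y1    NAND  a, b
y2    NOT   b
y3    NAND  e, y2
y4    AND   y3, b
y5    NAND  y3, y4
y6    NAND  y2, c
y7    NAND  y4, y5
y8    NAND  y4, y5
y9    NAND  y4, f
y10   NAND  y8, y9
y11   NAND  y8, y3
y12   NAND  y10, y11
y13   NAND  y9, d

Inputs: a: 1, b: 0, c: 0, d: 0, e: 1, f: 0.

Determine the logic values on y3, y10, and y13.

y3 = 0  y10 = 0  y13 = 1

y2 = NOT b = NOT 0 = 1
y3 = e NAND y2 = 1 NAND 1 = 0
y4 = y3 AND b = 0 AND 0 = 0
y5 = y3 NAND y4 = 0 NAND 0 = 1
y8 = y4 NAND y5 = 0 NAND 1 = 1
y9 = y4 NAND f = 0 NAND 0 = 1
y10 = y8 NAND y9 = 1 NAND 1 = 0
y13 = y9 NAND d = 1 NAND 0 = 1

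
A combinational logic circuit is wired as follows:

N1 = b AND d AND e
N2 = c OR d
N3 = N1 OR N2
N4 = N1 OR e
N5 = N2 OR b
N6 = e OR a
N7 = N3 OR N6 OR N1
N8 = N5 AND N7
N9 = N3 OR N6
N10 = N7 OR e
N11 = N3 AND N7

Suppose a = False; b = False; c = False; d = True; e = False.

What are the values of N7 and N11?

N7 = True, N11 = True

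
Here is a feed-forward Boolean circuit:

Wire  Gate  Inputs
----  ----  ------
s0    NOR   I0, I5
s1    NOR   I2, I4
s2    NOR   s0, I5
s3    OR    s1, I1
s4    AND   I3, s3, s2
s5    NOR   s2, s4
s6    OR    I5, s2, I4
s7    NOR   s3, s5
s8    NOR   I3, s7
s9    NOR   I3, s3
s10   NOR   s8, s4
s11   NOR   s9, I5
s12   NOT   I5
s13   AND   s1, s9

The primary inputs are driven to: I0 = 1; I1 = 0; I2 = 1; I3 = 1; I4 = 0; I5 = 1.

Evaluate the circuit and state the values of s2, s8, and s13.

s2 = 0  s8 = 0  s13 = 0

s0 = I0 NOR I5 = 1 NOR 1 = 0
s1 = I2 NOR I4 = 1 NOR 0 = 0
s2 = s0 NOR I5 = 0 NOR 1 = 0
s3 = s1 OR I1 = 0 OR 0 = 0
s4 = I3 AND s3 AND s2 = 1 AND 0 AND 0 = 0
s5 = s2 NOR s4 = 0 NOR 0 = 1
s7 = s3 NOR s5 = 0 NOR 1 = 0
s8 = I3 NOR s7 = 1 NOR 0 = 0
s9 = I3 NOR s3 = 1 NOR 0 = 0
s13 = s1 AND s9 = 0 AND 0 = 0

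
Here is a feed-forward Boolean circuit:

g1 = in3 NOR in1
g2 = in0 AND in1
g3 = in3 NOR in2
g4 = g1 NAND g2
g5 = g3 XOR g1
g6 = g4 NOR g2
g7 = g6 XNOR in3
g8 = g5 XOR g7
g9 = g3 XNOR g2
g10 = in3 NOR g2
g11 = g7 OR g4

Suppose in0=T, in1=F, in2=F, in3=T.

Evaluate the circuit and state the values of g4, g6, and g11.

g4 = T, g6 = F, g11 = T

g1 = in3 NOR in1 = T NOR F = F
g2 = in0 AND in1 = T AND F = F
g4 = g1 NAND g2 = F NAND F = T
g6 = g4 NOR g2 = T NOR F = F
g7 = g6 XNOR in3 = F XNOR T = F
g11 = g7 OR g4 = F OR T = T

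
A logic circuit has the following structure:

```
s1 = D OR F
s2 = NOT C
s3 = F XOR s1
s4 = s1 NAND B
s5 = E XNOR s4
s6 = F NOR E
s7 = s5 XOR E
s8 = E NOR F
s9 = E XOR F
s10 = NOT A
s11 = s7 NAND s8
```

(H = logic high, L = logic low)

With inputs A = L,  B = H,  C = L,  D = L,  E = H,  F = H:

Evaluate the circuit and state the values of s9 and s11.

s9 = L  s11 = H

s1 = D OR F = L OR H = H
s4 = s1 NAND B = H NAND H = L
s5 = E XNOR s4 = H XNOR L = L
s7 = s5 XOR E = L XOR H = H
s8 = E NOR F = H NOR H = L
s9 = E XOR F = H XOR H = L
s11 = s7 NAND s8 = H NAND L = H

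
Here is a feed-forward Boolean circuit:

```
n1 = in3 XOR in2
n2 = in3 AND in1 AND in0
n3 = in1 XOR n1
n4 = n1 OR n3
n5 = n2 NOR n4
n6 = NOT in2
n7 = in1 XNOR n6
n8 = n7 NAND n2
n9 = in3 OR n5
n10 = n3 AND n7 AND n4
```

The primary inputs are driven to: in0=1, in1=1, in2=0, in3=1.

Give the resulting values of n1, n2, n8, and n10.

n1 = 1, n2 = 1, n8 = 0, n10 = 0

n1 = in3 XOR in2 = 1 XOR 0 = 1
n2 = in3 AND in1 AND in0 = 1 AND 1 AND 1 = 1
n3 = in1 XOR n1 = 1 XOR 1 = 0
n4 = n1 OR n3 = 1 OR 0 = 1
n6 = NOT in2 = NOT 0 = 1
n7 = in1 XNOR n6 = 1 XNOR 1 = 1
n8 = n7 NAND n2 = 1 NAND 1 = 0
n10 = n3 AND n7 AND n4 = 0 AND 1 AND 1 = 0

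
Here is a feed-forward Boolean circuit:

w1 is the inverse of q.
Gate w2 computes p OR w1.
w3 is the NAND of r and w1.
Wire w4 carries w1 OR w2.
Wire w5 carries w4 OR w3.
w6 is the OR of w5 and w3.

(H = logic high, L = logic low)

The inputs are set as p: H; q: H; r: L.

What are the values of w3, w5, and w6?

w3 = H; w5 = H; w6 = H

w1 = NOT q = NOT H = L
w2 = p OR w1 = H OR L = H
w3 = r NAND w1 = L NAND L = H
w4 = w1 OR w2 = L OR H = H
w5 = w4 OR w3 = H OR H = H
w6 = w5 OR w3 = H OR H = H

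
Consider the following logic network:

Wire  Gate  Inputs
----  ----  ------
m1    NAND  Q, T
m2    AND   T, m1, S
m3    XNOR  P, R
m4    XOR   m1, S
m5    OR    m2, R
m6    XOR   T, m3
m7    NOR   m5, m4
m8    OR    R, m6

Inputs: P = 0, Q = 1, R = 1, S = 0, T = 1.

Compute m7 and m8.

m7 = 0, m8 = 1

m1 = Q NAND T = 1 NAND 1 = 0
m2 = T AND m1 AND S = 1 AND 0 AND 0 = 0
m3 = P XNOR R = 0 XNOR 1 = 0
m4 = m1 XOR S = 0 XOR 0 = 0
m5 = m2 OR R = 0 OR 1 = 1
m6 = T XOR m3 = 1 XOR 0 = 1
m7 = m5 NOR m4 = 1 NOR 0 = 0
m8 = R OR m6 = 1 OR 1 = 1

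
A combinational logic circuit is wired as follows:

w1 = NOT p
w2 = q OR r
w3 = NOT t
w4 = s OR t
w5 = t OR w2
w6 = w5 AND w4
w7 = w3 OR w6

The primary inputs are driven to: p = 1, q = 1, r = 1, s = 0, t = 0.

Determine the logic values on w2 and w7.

w2 = q OR r = 1 OR 1 = 1
w3 = NOT t = NOT 0 = 1
w4 = s OR t = 0 OR 0 = 0
w5 = t OR w2 = 0 OR 1 = 1
w6 = w5 AND w4 = 1 AND 0 = 0
w7 = w3 OR w6 = 1 OR 0 = 1

w2 = 1; w7 = 1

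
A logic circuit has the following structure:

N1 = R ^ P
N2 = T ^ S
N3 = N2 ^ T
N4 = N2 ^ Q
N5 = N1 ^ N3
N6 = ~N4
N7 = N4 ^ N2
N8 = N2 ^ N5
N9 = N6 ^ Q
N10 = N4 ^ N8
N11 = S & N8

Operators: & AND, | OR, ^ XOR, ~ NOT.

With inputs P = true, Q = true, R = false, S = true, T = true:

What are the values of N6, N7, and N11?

N1 = R XOR P = false XOR true = true
N2 = T XOR S = true XOR true = false
N3 = N2 XOR T = false XOR true = true
N4 = N2 XOR Q = false XOR true = true
N5 = N1 XOR N3 = true XOR true = false
N6 = NOT N4 = NOT true = false
N7 = N4 XOR N2 = true XOR false = true
N8 = N2 XOR N5 = false XOR false = false
N11 = S AND N8 = true AND false = false

N6 = false, N7 = true, N11 = false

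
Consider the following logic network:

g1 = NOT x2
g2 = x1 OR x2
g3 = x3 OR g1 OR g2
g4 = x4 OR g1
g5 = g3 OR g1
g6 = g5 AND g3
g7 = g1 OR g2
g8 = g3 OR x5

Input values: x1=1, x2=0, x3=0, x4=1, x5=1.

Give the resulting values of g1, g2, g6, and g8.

g1 = 1, g2 = 1, g6 = 1, g8 = 1

g1 = NOT x2 = NOT 0 = 1
g2 = x1 OR x2 = 1 OR 0 = 1
g3 = x3 OR g1 OR g2 = 0 OR 1 OR 1 = 1
g5 = g3 OR g1 = 1 OR 1 = 1
g6 = g5 AND g3 = 1 AND 1 = 1
g8 = g3 OR x5 = 1 OR 1 = 1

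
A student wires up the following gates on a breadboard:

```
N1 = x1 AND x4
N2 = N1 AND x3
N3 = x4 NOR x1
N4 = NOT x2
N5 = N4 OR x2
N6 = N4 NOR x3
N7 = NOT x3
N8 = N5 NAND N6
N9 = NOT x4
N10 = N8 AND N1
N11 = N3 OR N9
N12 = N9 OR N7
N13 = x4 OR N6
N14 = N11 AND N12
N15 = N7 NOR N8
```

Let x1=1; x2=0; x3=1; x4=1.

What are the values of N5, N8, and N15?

N4 = NOT x2 = NOT 0 = 1
N5 = N4 OR x2 = 1 OR 0 = 1
N6 = N4 NOR x3 = 1 NOR 1 = 0
N7 = NOT x3 = NOT 1 = 0
N8 = N5 NAND N6 = 1 NAND 0 = 1
N15 = N7 NOR N8 = 0 NOR 1 = 0

N5 = 1  N8 = 1  N15 = 0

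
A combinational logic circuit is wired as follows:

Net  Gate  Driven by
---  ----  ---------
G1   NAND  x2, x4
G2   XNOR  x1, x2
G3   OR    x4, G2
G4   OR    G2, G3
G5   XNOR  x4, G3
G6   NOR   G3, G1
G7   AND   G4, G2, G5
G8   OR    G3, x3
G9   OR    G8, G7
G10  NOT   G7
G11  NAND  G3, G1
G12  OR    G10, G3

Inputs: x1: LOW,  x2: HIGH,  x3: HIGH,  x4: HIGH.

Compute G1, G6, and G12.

G1 = LOW, G6 = LOW, G12 = HIGH

G1 = x2 NAND x4 = HIGH NAND HIGH = LOW
G2 = x1 XNOR x2 = LOW XNOR HIGH = LOW
G3 = x4 OR G2 = HIGH OR LOW = HIGH
G4 = G2 OR G3 = LOW OR HIGH = HIGH
G5 = x4 XNOR G3 = HIGH XNOR HIGH = HIGH
G6 = G3 NOR G1 = HIGH NOR LOW = LOW
G7 = G4 AND G2 AND G5 = HIGH AND LOW AND HIGH = LOW
G10 = NOT G7 = NOT LOW = HIGH
G12 = G10 OR G3 = HIGH OR HIGH = HIGH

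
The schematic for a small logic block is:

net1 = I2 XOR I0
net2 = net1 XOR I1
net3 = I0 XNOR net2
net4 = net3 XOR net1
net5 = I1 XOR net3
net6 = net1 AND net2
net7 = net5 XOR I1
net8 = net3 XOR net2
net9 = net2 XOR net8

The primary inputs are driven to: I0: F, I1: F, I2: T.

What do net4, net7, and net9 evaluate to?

net4 = T  net7 = F  net9 = F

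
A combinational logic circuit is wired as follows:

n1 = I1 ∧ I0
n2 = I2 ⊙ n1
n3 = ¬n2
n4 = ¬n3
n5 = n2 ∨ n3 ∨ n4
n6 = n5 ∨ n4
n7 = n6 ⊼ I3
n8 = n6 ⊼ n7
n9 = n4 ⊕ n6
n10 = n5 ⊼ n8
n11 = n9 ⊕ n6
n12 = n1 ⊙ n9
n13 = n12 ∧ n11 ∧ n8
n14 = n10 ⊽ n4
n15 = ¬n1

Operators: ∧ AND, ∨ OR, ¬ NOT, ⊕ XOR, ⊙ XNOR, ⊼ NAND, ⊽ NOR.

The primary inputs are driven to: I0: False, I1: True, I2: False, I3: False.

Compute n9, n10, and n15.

n1 = I1 AND I0 = True AND False = False
n2 = I2 XNOR n1 = False XNOR False = True
n3 = NOT n2 = NOT True = False
n4 = NOT n3 = NOT False = True
n5 = n2 OR n3 OR n4 = True OR False OR True = True
n6 = n5 OR n4 = True OR True = True
n7 = n6 NAND I3 = True NAND False = True
n8 = n6 NAND n7 = True NAND True = False
n9 = n4 XOR n6 = True XOR True = False
n10 = n5 NAND n8 = True NAND False = True
n15 = NOT n1 = NOT False = True

n9 = False, n10 = True, n15 = True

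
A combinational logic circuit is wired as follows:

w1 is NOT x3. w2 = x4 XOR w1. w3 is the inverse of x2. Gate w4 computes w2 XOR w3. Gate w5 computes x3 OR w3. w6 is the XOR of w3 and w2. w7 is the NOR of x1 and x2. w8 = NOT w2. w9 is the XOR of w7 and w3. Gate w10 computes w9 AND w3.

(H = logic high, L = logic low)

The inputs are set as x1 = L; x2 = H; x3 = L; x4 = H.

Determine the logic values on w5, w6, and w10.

w5 = L, w6 = L, w10 = L

w1 = NOT x3 = NOT L = H
w2 = x4 XOR w1 = H XOR H = L
w3 = NOT x2 = NOT H = L
w5 = x3 OR w3 = L OR L = L
w6 = w3 XOR w2 = L XOR L = L
w7 = x1 NOR x2 = L NOR H = L
w9 = w7 XOR w3 = L XOR L = L
w10 = w9 AND w3 = L AND L = L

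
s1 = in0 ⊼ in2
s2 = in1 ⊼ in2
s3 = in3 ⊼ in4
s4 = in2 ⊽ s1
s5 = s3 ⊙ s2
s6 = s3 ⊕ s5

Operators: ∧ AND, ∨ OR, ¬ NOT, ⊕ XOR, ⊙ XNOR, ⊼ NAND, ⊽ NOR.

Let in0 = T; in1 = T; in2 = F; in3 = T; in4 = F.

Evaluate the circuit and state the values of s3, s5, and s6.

s3 = T; s5 = T; s6 = F

s2 = in1 NAND in2 = T NAND F = T
s3 = in3 NAND in4 = T NAND F = T
s5 = s3 XNOR s2 = T XNOR T = T
s6 = s3 XOR s5 = T XOR T = F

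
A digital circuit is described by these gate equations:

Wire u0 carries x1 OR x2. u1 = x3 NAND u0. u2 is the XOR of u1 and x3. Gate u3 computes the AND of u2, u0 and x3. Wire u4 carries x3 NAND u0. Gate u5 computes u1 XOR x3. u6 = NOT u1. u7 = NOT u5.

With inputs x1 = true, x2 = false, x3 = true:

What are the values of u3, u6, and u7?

u3 = true  u6 = true  u7 = false

u0 = x1 OR x2 = true OR false = true
u1 = x3 NAND u0 = true NAND true = false
u2 = u1 XOR x3 = false XOR true = true
u3 = u2 AND u0 AND x3 = true AND true AND true = true
u5 = u1 XOR x3 = false XOR true = true
u6 = NOT u1 = NOT false = true
u7 = NOT u5 = NOT true = false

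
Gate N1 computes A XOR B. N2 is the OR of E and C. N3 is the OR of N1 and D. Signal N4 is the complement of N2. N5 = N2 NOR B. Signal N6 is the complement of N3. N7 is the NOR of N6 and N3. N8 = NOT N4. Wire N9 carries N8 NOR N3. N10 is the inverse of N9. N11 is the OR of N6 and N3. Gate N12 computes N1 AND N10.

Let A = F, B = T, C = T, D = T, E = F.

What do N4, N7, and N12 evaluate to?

N4 = F  N7 = F  N12 = T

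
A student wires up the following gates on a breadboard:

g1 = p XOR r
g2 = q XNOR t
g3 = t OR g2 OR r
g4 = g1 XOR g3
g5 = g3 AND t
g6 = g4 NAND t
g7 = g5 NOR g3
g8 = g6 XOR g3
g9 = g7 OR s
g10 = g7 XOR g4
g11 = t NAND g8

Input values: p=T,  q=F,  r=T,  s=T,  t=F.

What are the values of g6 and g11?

g1 = p XOR r = T XOR T = F
g2 = q XNOR t = F XNOR F = T
g3 = t OR g2 OR r = F OR T OR T = T
g4 = g1 XOR g3 = F XOR T = T
g6 = g4 NAND t = T NAND F = T
g8 = g6 XOR g3 = T XOR T = F
g11 = t NAND g8 = F NAND F = T

g6 = T, g11 = T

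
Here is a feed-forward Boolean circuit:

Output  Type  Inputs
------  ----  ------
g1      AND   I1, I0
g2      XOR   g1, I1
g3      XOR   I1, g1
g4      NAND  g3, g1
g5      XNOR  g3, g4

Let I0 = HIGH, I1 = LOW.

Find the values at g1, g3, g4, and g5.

g1 = I1 AND I0 = LOW AND HIGH = LOW
g3 = I1 XOR g1 = LOW XOR LOW = LOW
g4 = g3 NAND g1 = LOW NAND LOW = HIGH
g5 = g3 XNOR g4 = LOW XNOR HIGH = LOW

g1 = LOW; g3 = LOW; g4 = HIGH; g5 = LOW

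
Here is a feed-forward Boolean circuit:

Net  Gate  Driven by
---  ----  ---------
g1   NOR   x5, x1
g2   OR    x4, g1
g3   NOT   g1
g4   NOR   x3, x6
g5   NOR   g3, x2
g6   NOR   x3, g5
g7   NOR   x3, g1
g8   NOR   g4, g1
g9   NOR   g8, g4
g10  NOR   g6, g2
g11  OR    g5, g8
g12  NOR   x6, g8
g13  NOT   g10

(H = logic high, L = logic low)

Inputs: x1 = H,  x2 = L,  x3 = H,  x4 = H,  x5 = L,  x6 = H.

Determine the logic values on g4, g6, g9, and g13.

g4 = L, g6 = L, g9 = L, g13 = H

g1 = x5 NOR x1 = L NOR H = L
g2 = x4 OR g1 = H OR L = H
g3 = NOT g1 = NOT L = H
g4 = x3 NOR x6 = H NOR H = L
g5 = g3 NOR x2 = H NOR L = L
g6 = x3 NOR g5 = H NOR L = L
g8 = g4 NOR g1 = L NOR L = H
g9 = g8 NOR g4 = H NOR L = L
g10 = g6 NOR g2 = L NOR H = L
g13 = NOT g10 = NOT L = H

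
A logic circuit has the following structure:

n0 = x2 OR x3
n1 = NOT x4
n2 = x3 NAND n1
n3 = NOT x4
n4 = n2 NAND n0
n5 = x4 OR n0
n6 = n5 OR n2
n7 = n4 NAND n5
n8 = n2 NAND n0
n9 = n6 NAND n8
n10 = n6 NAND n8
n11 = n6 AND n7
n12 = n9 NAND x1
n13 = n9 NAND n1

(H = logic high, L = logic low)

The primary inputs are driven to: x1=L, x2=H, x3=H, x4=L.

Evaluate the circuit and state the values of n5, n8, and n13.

n0 = x2 OR x3 = H OR H = H
n1 = NOT x4 = NOT L = H
n2 = x3 NAND n1 = H NAND H = L
n5 = x4 OR n0 = L OR H = H
n6 = n5 OR n2 = H OR L = H
n8 = n2 NAND n0 = L NAND H = H
n9 = n6 NAND n8 = H NAND H = L
n13 = n9 NAND n1 = L NAND H = H

n5 = H, n8 = H, n13 = H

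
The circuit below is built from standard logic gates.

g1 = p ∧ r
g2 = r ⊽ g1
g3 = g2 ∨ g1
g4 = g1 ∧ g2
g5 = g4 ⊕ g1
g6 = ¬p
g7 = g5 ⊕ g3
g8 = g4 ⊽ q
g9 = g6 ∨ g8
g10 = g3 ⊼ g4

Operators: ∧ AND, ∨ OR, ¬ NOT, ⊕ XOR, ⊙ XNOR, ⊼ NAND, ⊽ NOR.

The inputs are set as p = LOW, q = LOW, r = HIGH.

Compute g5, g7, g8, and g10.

g1 = p AND r = LOW AND HIGH = LOW
g2 = r NOR g1 = HIGH NOR LOW = LOW
g3 = g2 OR g1 = LOW OR LOW = LOW
g4 = g1 AND g2 = LOW AND LOW = LOW
g5 = g4 XOR g1 = LOW XOR LOW = LOW
g7 = g5 XOR g3 = LOW XOR LOW = LOW
g8 = g4 NOR q = LOW NOR LOW = HIGH
g10 = g3 NAND g4 = LOW NAND LOW = HIGH

g5 = LOW, g7 = LOW, g8 = HIGH, g10 = HIGH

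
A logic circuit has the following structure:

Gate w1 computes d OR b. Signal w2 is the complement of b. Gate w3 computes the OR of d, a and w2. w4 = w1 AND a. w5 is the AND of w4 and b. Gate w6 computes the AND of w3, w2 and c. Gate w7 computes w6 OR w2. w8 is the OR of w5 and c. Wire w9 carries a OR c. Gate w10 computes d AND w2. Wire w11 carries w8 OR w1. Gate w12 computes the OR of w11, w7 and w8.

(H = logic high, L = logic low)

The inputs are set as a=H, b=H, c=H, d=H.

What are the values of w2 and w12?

w2 = L  w12 = H

w1 = d OR b = H OR H = H
w2 = NOT b = NOT H = L
w3 = d OR a OR w2 = H OR H OR L = H
w4 = w1 AND a = H AND H = H
w5 = w4 AND b = H AND H = H
w6 = w3 AND w2 AND c = H AND L AND H = L
w7 = w6 OR w2 = L OR L = L
w8 = w5 OR c = H OR H = H
w11 = w8 OR w1 = H OR H = H
w12 = w11 OR w7 OR w8 = H OR L OR H = H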